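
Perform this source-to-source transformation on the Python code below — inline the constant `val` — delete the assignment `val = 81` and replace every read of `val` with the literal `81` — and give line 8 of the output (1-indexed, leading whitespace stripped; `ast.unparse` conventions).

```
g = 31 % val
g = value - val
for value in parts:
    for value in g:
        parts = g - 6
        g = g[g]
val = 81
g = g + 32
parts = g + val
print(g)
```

parts = g + 81

Transformed code:
g = 31 % 81
g = value - 81
for value in parts:
    for value in g:
        parts = g - 6
        g = g[g]
g = g + 32
parts = g + 81
print(g)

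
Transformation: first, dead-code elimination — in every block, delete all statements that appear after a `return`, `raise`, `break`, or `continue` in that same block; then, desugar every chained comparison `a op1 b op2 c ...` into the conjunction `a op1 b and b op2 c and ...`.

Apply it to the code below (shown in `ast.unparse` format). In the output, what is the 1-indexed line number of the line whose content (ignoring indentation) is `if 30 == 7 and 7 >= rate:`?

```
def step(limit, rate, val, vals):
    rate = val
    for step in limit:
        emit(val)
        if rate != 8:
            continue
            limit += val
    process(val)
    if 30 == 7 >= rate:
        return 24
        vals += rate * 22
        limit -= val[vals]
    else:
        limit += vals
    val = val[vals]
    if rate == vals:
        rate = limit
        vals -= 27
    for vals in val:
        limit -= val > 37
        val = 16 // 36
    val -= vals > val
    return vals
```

8

Transformed code:
def step(limit, rate, val, vals):
    rate = val
    for step in limit:
        emit(val)
        if rate != 8:
            continue
    process(val)
    if 30 == 7 and 7 >= rate:
        return 24
    else:
        limit += vals
    val = val[vals]
    if rate == vals:
        rate = limit
        vals -= 27
    for vals in val:
        limit -= val > 37
        val = 16 // 36
    val -= vals > val
    return vals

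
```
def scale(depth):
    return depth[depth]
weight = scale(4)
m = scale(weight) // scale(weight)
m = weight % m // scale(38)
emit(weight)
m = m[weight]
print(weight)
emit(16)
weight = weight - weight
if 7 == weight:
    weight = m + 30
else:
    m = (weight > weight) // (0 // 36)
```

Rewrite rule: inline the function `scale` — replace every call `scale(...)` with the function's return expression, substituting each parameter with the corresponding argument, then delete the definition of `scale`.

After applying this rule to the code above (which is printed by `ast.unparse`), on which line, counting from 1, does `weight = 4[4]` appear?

1

Transformed code:
weight = 4[4]
m = weight[weight] // weight[weight]
m = weight % m // 38[38]
emit(weight)
m = m[weight]
print(weight)
emit(16)
weight = weight - weight
if 7 == weight:
    weight = m + 30
else:
    m = (weight > weight) // (0 // 36)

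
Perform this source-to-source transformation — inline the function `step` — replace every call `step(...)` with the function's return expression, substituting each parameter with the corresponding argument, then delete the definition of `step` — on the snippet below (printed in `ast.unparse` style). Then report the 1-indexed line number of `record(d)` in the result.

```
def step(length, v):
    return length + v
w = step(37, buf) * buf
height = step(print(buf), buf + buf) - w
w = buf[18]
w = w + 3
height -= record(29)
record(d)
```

6

Transformed code:
w = (37 + buf) * buf
height = print(buf) + (buf + buf) - w
w = buf[18]
w = w + 3
height -= record(29)
record(d)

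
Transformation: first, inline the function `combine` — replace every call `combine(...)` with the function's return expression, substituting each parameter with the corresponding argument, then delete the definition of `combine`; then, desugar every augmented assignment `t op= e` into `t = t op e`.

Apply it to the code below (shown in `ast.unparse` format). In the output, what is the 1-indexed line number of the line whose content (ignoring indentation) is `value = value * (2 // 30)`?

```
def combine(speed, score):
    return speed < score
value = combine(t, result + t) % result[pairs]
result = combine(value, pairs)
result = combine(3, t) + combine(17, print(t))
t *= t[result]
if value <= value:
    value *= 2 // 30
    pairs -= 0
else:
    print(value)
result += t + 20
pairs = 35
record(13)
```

6

Transformed code:
value = (t < result + t) % result[pairs]
result = value < pairs
result = (3 < t) + (17 < print(t))
t = t * t[result]
if value <= value:
    value = value * (2 // 30)
    pairs = pairs - 0
else:
    print(value)
result = result + (t + 20)
pairs = 35
record(13)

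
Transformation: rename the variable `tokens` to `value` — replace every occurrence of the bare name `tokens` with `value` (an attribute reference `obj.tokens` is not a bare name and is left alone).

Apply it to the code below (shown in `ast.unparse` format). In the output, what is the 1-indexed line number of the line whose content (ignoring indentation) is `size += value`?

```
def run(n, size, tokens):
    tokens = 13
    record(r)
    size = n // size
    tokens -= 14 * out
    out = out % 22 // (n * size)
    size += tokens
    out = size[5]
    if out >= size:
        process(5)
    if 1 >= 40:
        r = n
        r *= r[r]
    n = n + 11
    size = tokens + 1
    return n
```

Transformed code:
def run(n, size, value):
    value = 13
    record(r)
    size = n // size
    value -= 14 * out
    out = out % 22 // (n * size)
    size += value
    out = size[5]
    if out >= size:
        process(5)
    if 1 >= 40:
        r = n
        r *= r[r]
    n = n + 11
    size = value + 1
    return n

7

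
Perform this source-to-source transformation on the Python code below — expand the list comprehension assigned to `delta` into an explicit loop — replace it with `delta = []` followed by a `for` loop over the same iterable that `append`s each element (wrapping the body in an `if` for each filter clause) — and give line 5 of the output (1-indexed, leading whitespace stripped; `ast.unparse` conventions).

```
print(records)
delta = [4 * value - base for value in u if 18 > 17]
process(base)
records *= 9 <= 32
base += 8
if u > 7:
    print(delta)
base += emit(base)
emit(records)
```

delta.append(4 * value - base)

Transformed code:
print(records)
delta = []
for value in u:
    if 18 > 17:
        delta.append(4 * value - base)
process(base)
records *= 9 <= 32
base += 8
if u > 7:
    print(delta)
base += emit(base)
emit(records)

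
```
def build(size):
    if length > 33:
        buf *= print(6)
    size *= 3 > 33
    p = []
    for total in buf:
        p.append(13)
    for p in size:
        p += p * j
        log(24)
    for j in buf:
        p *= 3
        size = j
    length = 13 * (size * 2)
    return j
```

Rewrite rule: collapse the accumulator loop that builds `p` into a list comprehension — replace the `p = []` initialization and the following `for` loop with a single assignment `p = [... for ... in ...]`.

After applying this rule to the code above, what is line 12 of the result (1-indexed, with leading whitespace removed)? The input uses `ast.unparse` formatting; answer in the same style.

Transformed code:
def build(size):
    if length > 33:
        buf *= print(6)
    size *= 3 > 33
    p = [13 for total in buf]
    for p in size:
        p += p * j
        log(24)
    for j in buf:
        p *= 3
        size = j
    length = 13 * (size * 2)
    return j

length = 13 * (size * 2)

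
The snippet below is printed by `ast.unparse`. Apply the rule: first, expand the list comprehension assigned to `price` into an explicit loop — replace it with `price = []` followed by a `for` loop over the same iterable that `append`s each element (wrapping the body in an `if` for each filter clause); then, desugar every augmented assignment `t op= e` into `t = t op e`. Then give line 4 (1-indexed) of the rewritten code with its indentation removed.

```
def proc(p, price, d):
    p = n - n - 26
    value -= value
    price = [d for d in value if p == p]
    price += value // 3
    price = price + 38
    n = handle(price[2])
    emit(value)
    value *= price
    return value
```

price = []

Transformed code:
def proc(p, price, d):
    p = n - n - 26
    value = value - value
    price = []
    for d in value:
        if p == p:
            price.append(d)
    price = price + value // 3
    price = price + 38
    n = handle(price[2])
    emit(value)
    value = value * price
    return value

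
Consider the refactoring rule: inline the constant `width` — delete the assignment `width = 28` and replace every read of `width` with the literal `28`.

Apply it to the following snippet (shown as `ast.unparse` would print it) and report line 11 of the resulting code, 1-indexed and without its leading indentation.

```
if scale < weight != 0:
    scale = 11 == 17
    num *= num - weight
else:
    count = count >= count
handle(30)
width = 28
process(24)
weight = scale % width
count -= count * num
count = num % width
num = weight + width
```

Transformed code:
if scale < weight != 0:
    scale = 11 == 17
    num *= num - weight
else:
    count = count >= count
handle(30)
process(24)
weight = scale % 28
count -= count * num
count = num % 28
num = weight + 28

num = weight + 28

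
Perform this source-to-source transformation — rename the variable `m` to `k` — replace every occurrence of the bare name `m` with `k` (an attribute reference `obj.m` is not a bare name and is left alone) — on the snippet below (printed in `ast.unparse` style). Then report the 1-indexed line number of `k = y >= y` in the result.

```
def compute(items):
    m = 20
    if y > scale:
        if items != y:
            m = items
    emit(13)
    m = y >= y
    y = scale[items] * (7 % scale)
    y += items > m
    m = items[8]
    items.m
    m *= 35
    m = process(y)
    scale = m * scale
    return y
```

7

Transformed code:
def compute(items):
    k = 20
    if y > scale:
        if items != y:
            k = items
    emit(13)
    k = y >= y
    y = scale[items] * (7 % scale)
    y += items > k
    k = items[8]
    items.m
    k *= 35
    k = process(y)
    scale = k * scale
    return y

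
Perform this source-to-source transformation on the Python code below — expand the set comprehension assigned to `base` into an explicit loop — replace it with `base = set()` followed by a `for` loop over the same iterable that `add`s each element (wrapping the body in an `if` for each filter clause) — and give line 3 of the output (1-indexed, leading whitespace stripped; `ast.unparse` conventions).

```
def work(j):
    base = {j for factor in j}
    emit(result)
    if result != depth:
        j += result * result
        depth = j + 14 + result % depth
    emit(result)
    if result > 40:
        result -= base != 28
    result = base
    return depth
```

for factor in j:

Transformed code:
def work(j):
    base = set()
    for factor in j:
        base.add(j)
    emit(result)
    if result != depth:
        j += result * result
        depth = j + 14 + result % depth
    emit(result)
    if result > 40:
        result -= base != 28
    result = base
    return depth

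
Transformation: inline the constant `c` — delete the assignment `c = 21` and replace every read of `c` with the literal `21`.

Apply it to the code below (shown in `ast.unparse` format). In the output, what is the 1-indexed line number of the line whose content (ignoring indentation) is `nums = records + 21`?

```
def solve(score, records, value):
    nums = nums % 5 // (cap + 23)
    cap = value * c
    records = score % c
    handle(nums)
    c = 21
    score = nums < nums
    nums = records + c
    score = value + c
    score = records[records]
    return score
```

7

Transformed code:
def solve(score, records, value):
    nums = nums % 5 // (cap + 23)
    cap = value * 21
    records = score % 21
    handle(nums)
    score = nums < nums
    nums = records + 21
    score = value + 21
    score = records[records]
    return score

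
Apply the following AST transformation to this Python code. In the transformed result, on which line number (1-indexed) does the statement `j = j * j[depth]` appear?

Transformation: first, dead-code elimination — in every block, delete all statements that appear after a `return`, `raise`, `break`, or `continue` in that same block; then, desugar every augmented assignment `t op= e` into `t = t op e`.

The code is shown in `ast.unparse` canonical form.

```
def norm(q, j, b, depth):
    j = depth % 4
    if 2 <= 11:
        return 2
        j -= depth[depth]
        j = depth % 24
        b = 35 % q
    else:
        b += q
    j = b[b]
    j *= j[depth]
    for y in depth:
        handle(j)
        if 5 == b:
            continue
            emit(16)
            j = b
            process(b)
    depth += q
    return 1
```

Transformed code:
def norm(q, j, b, depth):
    j = depth % 4
    if 2 <= 11:
        return 2
    else:
        b = b + q
    j = b[b]
    j = j * j[depth]
    for y in depth:
        handle(j)
        if 5 == b:
            continue
    depth = depth + q
    return 1

8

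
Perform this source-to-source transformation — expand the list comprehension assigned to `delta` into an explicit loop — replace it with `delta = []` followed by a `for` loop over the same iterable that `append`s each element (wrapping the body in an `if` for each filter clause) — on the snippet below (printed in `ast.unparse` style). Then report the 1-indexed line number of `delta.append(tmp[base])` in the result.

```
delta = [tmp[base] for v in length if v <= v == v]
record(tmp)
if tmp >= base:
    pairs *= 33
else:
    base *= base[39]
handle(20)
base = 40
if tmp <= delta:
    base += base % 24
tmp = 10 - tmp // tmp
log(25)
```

4

Transformed code:
delta = []
for v in length:
    if v <= v == v:
        delta.append(tmp[base])
record(tmp)
if tmp >= base:
    pairs *= 33
else:
    base *= base[39]
handle(20)
base = 40
if tmp <= delta:
    base += base % 24
tmp = 10 - tmp // tmp
log(25)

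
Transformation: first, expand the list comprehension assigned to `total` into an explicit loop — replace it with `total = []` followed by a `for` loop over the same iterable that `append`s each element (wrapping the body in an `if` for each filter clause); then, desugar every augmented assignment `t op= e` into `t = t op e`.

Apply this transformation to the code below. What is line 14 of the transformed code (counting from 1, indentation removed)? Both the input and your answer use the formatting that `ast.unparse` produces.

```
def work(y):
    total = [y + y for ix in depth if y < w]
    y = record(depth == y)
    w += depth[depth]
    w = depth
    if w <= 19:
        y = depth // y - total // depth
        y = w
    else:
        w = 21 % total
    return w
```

Transformed code:
def work(y):
    total = []
    for ix in depth:
        if y < w:
            total.append(y + y)
    y = record(depth == y)
    w = w + depth[depth]
    w = depth
    if w <= 19:
        y = depth // y - total // depth
        y = w
    else:
        w = 21 % total
    return w

return w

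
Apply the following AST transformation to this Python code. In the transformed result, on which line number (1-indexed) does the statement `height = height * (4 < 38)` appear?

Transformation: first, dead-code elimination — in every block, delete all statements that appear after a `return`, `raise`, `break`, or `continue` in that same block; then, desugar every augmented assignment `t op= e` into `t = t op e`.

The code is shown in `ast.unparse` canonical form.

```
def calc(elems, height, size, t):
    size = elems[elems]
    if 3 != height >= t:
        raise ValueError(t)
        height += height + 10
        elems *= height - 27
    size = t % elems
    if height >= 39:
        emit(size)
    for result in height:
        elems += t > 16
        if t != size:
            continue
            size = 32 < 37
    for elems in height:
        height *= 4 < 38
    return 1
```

13

Transformed code:
def calc(elems, height, size, t):
    size = elems[elems]
    if 3 != height >= t:
        raise ValueError(t)
    size = t % elems
    if height >= 39:
        emit(size)
    for result in height:
        elems = elems + (t > 16)
        if t != size:
            continue
    for elems in height:
        height = height * (4 < 38)
    return 1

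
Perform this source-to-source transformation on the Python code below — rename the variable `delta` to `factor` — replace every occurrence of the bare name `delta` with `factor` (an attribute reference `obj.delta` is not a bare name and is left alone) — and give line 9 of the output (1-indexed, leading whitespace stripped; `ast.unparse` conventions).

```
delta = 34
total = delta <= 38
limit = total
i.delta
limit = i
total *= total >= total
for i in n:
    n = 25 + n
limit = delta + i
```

limit = factor + i

Transformed code:
factor = 34
total = factor <= 38
limit = total
i.delta
limit = i
total *= total >= total
for i in n:
    n = 25 + n
limit = factor + i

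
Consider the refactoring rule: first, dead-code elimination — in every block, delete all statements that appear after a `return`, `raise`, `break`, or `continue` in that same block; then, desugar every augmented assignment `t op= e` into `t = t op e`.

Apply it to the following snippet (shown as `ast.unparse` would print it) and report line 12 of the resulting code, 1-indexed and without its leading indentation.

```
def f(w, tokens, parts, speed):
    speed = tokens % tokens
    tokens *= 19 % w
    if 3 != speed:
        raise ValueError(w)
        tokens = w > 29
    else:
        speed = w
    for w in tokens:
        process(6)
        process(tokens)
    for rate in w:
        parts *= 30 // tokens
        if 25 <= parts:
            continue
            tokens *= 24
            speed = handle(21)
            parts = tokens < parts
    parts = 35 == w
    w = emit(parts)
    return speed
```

Transformed code:
def f(w, tokens, parts, speed):
    speed = tokens % tokens
    tokens = tokens * (19 % w)
    if 3 != speed:
        raise ValueError(w)
    else:
        speed = w
    for w in tokens:
        process(6)
        process(tokens)
    for rate in w:
        parts = parts * (30 // tokens)
        if 25 <= parts:
            continue
    parts = 35 == w
    w = emit(parts)
    return speed

parts = parts * (30 // tokens)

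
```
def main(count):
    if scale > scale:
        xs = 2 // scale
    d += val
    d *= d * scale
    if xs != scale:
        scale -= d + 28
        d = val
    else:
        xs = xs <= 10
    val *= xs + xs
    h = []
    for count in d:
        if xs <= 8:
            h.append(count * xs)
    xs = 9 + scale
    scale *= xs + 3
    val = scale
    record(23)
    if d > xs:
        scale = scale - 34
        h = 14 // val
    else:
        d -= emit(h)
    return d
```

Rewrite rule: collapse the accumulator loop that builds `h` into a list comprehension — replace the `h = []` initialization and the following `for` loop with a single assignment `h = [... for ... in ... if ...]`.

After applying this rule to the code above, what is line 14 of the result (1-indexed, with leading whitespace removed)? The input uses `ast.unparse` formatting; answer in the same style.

Transformed code:
def main(count):
    if scale > scale:
        xs = 2 // scale
    d += val
    d *= d * scale
    if xs != scale:
        scale -= d + 28
        d = val
    else:
        xs = xs <= 10
    val *= xs + xs
    h = [count * xs for count in d if xs <= 8]
    xs = 9 + scale
    scale *= xs + 3
    val = scale
    record(23)
    if d > xs:
        scale = scale - 34
        h = 14 // val
    else:
        d -= emit(h)
    return d

scale *= xs + 3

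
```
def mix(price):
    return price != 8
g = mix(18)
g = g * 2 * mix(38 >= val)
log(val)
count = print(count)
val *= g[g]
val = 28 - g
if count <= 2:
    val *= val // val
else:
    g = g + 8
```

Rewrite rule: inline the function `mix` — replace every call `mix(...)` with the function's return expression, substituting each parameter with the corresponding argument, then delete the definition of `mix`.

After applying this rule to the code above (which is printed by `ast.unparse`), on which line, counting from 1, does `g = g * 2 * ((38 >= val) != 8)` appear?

2

Transformed code:
g = 18 != 8
g = g * 2 * ((38 >= val) != 8)
log(val)
count = print(count)
val *= g[g]
val = 28 - g
if count <= 2:
    val *= val // val
else:
    g = g + 8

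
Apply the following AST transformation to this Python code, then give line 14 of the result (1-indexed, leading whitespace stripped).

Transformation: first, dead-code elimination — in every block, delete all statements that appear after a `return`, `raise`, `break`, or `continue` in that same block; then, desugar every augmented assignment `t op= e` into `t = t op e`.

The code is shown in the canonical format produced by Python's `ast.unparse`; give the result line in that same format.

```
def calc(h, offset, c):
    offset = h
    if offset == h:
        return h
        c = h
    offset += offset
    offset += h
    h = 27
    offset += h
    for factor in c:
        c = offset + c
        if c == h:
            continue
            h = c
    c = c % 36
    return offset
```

return offset

Transformed code:
def calc(h, offset, c):
    offset = h
    if offset == h:
        return h
    offset = offset + offset
    offset = offset + h
    h = 27
    offset = offset + h
    for factor in c:
        c = offset + c
        if c == h:
            continue
    c = c % 36
    return offset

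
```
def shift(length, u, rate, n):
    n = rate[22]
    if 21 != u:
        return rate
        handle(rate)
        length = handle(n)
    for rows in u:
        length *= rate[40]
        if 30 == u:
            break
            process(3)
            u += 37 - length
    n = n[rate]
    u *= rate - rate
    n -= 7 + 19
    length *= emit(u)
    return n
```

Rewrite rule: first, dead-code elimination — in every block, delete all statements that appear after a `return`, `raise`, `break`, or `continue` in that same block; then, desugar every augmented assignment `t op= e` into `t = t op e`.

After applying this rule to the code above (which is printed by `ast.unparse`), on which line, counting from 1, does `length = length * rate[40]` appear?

6

Transformed code:
def shift(length, u, rate, n):
    n = rate[22]
    if 21 != u:
        return rate
    for rows in u:
        length = length * rate[40]
        if 30 == u:
            break
    n = n[rate]
    u = u * (rate - rate)
    n = n - (7 + 19)
    length = length * emit(u)
    return n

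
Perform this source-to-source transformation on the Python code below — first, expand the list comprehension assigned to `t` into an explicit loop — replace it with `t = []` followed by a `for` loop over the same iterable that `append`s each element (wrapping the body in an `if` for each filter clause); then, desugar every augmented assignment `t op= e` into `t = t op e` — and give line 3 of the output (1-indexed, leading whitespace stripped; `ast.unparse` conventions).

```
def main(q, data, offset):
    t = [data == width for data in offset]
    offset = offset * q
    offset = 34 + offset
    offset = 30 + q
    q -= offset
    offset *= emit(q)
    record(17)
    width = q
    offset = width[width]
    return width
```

for data in offset:

Transformed code:
def main(q, data, offset):
    t = []
    for data in offset:
        t.append(data == width)
    offset = offset * q
    offset = 34 + offset
    offset = 30 + q
    q = q - offset
    offset = offset * emit(q)
    record(17)
    width = q
    offset = width[width]
    return width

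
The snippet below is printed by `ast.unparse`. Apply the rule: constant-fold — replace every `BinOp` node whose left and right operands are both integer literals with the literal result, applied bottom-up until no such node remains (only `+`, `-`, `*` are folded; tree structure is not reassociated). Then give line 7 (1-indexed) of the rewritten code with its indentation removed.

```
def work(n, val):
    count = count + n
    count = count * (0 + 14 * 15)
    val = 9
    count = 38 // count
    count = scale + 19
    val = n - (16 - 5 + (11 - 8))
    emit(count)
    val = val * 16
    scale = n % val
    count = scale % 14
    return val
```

Transformed code:
def work(n, val):
    count = count + n
    count = count * 210
    val = 9
    count = 38 // count
    count = scale + 19
    val = n - 14
    emit(count)
    val = val * 16
    scale = n % val
    count = scale % 14
    return val

val = n - 14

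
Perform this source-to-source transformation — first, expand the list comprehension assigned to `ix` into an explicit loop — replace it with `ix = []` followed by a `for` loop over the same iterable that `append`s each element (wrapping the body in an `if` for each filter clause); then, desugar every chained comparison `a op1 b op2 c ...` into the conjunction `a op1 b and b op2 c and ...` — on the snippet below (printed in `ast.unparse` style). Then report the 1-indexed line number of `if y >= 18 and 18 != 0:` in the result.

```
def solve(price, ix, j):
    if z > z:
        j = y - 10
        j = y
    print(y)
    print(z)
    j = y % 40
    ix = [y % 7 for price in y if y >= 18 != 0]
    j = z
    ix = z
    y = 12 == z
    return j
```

Transformed code:
def solve(price, ix, j):
    if z > z:
        j = y - 10
        j = y
    print(y)
    print(z)
    j = y % 40
    ix = []
    for price in y:
        if y >= 18 and 18 != 0:
            ix.append(y % 7)
    j = z
    ix = z
    y = 12 == z
    return j

10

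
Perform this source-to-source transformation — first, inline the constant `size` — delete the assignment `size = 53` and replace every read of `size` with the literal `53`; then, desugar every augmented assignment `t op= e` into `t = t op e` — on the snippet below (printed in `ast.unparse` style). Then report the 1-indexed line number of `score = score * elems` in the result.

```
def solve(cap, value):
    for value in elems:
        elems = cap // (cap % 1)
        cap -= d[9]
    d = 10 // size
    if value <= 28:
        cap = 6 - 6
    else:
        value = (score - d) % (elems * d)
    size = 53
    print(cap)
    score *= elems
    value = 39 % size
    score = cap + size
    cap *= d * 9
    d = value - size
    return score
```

11

Transformed code:
def solve(cap, value):
    for value in elems:
        elems = cap // (cap % 1)
        cap = cap - d[9]
    d = 10 // 53
    if value <= 28:
        cap = 6 - 6
    else:
        value = (score - d) % (elems * d)
    print(cap)
    score = score * elems
    value = 39 % 53
    score = cap + 53
    cap = cap * (d * 9)
    d = value - 53
    return score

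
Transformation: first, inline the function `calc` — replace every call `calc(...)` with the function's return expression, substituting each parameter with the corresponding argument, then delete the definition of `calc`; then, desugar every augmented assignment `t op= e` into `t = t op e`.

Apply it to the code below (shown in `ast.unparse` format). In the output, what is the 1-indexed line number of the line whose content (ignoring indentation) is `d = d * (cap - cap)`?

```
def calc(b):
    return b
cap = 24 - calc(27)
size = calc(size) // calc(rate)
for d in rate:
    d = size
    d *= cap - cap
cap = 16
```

5

Transformed code:
cap = 24 - 27
size = size // rate
for d in rate:
    d = size
    d = d * (cap - cap)
cap = 16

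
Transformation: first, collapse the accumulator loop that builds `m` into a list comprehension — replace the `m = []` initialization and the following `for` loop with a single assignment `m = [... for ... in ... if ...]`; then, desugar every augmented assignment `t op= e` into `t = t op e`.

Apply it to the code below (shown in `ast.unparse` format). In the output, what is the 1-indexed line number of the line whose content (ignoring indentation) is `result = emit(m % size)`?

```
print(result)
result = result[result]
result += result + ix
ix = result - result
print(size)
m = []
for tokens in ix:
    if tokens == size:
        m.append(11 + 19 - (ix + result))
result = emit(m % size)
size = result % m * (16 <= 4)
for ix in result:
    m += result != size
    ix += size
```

7

Transformed code:
print(result)
result = result[result]
result = result + (result + ix)
ix = result - result
print(size)
m = [11 + 19 - (ix + result) for tokens in ix if tokens == size]
result = emit(m % size)
size = result % m * (16 <= 4)
for ix in result:
    m = m + (result != size)
    ix = ix + size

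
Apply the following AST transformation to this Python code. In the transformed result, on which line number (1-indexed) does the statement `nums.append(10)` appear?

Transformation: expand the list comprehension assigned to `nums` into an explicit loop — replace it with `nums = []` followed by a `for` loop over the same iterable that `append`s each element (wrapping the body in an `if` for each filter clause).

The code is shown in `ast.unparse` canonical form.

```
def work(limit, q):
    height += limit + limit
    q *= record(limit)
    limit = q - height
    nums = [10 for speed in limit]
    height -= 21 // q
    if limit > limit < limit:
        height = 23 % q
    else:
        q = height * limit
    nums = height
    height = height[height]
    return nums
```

Transformed code:
def work(limit, q):
    height += limit + limit
    q *= record(limit)
    limit = q - height
    nums = []
    for speed in limit:
        nums.append(10)
    height -= 21 // q
    if limit > limit < limit:
        height = 23 % q
    else:
        q = height * limit
    nums = height
    height = height[height]
    return nums

7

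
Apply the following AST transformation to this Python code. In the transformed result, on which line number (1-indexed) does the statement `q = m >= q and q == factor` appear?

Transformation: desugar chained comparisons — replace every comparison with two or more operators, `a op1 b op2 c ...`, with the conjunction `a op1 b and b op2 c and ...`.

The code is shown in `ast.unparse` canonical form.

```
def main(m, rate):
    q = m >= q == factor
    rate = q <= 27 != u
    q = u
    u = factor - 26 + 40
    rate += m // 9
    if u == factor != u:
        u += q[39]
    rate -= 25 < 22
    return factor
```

2

Transformed code:
def main(m, rate):
    q = m >= q and q == factor
    rate = q <= 27 and 27 != u
    q = u
    u = factor - 26 + 40
    rate += m // 9
    if u == factor and factor != u:
        u += q[39]
    rate -= 25 < 22
    return factor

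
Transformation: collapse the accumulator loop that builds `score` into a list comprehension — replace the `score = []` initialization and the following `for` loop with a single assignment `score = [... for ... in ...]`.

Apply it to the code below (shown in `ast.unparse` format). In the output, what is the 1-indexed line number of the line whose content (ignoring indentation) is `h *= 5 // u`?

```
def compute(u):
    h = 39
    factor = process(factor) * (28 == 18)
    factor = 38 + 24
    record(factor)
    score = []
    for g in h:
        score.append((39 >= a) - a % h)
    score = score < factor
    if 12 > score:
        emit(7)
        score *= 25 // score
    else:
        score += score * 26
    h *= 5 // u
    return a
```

Transformed code:
def compute(u):
    h = 39
    factor = process(factor) * (28 == 18)
    factor = 38 + 24
    record(factor)
    score = [(39 >= a) - a % h for g in h]
    score = score < factor
    if 12 > score:
        emit(7)
        score *= 25 // score
    else:
        score += score * 26
    h *= 5 // u
    return a

13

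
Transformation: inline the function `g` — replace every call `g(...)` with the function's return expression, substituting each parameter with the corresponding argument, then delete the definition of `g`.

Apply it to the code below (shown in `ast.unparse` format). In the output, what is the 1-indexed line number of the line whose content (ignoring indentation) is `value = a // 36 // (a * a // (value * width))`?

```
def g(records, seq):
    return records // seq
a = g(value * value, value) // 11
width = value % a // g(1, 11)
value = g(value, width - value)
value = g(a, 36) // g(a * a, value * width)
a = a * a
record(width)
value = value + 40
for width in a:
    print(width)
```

4

Transformed code:
a = value * value // value // 11
width = value % a // (1 // 11)
value = value // (width - value)
value = a // 36 // (a * a // (value * width))
a = a * a
record(width)
value = value + 40
for width in a:
    print(width)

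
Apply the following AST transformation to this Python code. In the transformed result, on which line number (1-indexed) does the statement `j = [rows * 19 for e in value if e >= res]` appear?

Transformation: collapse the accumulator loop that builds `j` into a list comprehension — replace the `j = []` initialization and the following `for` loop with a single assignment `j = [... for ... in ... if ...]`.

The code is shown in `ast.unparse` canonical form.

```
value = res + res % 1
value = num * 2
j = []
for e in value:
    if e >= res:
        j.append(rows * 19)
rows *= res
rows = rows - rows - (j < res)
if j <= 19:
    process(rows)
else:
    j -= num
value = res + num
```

3

Transformed code:
value = res + res % 1
value = num * 2
j = [rows * 19 for e in value if e >= res]
rows *= res
rows = rows - rows - (j < res)
if j <= 19:
    process(rows)
else:
    j -= num
value = res + num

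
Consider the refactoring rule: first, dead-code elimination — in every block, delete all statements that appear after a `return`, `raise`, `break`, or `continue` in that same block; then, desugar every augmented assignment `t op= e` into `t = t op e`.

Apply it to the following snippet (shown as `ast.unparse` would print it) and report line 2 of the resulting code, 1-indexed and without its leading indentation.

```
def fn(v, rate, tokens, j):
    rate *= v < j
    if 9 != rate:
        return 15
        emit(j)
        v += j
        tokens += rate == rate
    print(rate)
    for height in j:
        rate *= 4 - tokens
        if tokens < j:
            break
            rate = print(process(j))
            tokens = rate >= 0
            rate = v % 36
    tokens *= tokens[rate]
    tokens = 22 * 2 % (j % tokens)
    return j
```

rate = rate * (v < j)

Transformed code:
def fn(v, rate, tokens, j):
    rate = rate * (v < j)
    if 9 != rate:
        return 15
    print(rate)
    for height in j:
        rate = rate * (4 - tokens)
        if tokens < j:
            break
    tokens = tokens * tokens[rate]
    tokens = 22 * 2 % (j % tokens)
    return j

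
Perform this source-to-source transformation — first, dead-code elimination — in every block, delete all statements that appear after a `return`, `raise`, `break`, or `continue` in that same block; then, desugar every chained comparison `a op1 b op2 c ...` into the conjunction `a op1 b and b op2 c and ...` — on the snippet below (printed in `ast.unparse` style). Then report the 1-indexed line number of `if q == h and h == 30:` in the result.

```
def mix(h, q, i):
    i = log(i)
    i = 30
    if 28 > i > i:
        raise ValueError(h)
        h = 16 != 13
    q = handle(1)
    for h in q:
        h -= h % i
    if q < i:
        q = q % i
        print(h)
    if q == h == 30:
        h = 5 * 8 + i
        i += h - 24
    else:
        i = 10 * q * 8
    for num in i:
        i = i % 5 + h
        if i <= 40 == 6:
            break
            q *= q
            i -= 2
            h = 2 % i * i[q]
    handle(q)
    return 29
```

12

Transformed code:
def mix(h, q, i):
    i = log(i)
    i = 30
    if 28 > i and i > i:
        raise ValueError(h)
    q = handle(1)
    for h in q:
        h -= h % i
    if q < i:
        q = q % i
        print(h)
    if q == h and h == 30:
        h = 5 * 8 + i
        i += h - 24
    else:
        i = 10 * q * 8
    for num in i:
        i = i % 5 + h
        if i <= 40 and 40 == 6:
            break
    handle(q)
    return 29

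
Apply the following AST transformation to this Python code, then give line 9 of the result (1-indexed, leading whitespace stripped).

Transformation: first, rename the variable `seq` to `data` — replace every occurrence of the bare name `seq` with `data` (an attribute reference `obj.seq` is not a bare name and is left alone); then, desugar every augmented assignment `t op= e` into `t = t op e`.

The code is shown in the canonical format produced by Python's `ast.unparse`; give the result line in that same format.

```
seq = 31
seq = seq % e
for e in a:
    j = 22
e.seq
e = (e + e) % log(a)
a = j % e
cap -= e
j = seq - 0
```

j = data - 0

Transformed code:
data = 31
data = data % e
for e in a:
    j = 22
e.seq
e = (e + e) % log(a)
a = j % e
cap = cap - e
j = data - 0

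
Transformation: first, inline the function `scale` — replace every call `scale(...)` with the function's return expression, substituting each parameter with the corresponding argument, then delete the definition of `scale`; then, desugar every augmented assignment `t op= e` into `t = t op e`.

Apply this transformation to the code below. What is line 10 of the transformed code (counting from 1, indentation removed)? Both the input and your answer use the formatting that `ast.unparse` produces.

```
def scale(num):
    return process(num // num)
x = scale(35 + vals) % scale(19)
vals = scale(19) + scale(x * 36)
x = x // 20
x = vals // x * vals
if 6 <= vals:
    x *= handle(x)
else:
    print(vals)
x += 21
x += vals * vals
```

x = x + vals * vals

Transformed code:
x = process((35 + vals) // (35 + vals)) % process(19 // 19)
vals = process(19 // 19) + process(x * 36 // (x * 36))
x = x // 20
x = vals // x * vals
if 6 <= vals:
    x = x * handle(x)
else:
    print(vals)
x = x + 21
x = x + vals * vals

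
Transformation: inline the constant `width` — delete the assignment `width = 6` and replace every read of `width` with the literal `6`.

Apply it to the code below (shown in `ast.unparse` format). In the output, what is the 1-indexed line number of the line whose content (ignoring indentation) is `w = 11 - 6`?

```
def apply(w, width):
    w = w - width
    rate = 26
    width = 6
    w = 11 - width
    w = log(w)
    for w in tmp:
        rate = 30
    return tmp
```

Transformed code:
def apply(w, width):
    w = w - 6
    rate = 26
    w = 11 - 6
    w = log(w)
    for w in tmp:
        rate = 30
    return tmp

4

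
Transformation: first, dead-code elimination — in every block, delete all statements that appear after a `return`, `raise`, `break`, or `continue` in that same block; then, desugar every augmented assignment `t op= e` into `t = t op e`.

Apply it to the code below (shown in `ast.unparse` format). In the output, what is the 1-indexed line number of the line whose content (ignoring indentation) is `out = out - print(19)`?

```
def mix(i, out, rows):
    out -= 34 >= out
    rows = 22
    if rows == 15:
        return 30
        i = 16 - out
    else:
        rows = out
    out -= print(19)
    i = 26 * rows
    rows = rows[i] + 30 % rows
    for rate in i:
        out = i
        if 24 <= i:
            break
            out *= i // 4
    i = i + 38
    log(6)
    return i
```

8

Transformed code:
def mix(i, out, rows):
    out = out - (34 >= out)
    rows = 22
    if rows == 15:
        return 30
    else:
        rows = out
    out = out - print(19)
    i = 26 * rows
    rows = rows[i] + 30 % rows
    for rate in i:
        out = i
        if 24 <= i:
            break
    i = i + 38
    log(6)
    return i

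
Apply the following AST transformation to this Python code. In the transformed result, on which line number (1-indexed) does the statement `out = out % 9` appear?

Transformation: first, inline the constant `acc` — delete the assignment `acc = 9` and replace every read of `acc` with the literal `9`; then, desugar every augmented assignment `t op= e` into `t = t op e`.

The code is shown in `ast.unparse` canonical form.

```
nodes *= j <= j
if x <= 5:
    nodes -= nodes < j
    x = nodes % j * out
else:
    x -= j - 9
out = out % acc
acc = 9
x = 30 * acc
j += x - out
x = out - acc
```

7

Transformed code:
nodes = nodes * (j <= j)
if x <= 5:
    nodes = nodes - (nodes < j)
    x = nodes % j * out
else:
    x = x - (j - 9)
out = out % 9
x = 30 * 9
j = j + (x - out)
x = out - 9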